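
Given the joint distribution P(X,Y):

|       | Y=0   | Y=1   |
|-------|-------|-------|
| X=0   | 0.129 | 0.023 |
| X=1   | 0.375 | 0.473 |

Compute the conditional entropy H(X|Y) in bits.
0.5479 bits

H(X|Y) = H(X,Y) - H(Y)

H(X,Y) = -Σ_{x,y} P(x,y) log₂ P(x,y). Per-cell terms -P(x,y)·log₂P(x,y):
  X=0: 0.381138, 0.125171
  X=1: 0.530639, 0.510882
Sum of the 4 terms: H(X,Y) = 1.54783 bits

Marginal of Y (column sums):
  P(Y=0) = 0.129 + 0.375 = 0.504
  P(Y=1) = 0.023 + 0.473 = 0.496
H(Y) = -[0.504·log₂(0.504) + 0.496·log₂(0.496)]
  = 0.498206 + 0.501748 = 0.99995 bits

H(X|Y) = H(X,Y) - H(Y) = 1.54783 - 0.99995 = 0.5479 bits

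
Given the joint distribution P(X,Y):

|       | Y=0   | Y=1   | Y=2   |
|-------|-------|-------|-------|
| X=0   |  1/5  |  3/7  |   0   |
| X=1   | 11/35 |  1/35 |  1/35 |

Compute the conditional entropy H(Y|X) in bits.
0.8544 bits

H(Y|X) = H(X,Y) - H(X)

H(X,Y) = -Σ_{x,y} P(x,y) log₂ P(x,y). Per-cell terms -P(x,y)·log₂P(x,y):
  X=0: 0.46439, 0.52388, 0.00000
  X=1: 0.52481, 0.14655, 0.14655
  (cells with P = 0 contribute 0)
Sum of the 6 terms: H(X,Y) = 1.8062 bits

Marginal of X (row sums):
  P(X=0) = 1/5 + 3/7 + 0 = 22/35
  P(X=1) = 11/35 + 1/35 + 1/35 = 13/35
H(X) = -[(22/35)·log₂(22/35) + (13/35)·log₂(13/35)]
  = 0.42105 + 0.53071 = 0.9518 bits

H(Y|X) = H(X,Y) - H(X) = 1.8062 - 0.9518 = 0.8544 bits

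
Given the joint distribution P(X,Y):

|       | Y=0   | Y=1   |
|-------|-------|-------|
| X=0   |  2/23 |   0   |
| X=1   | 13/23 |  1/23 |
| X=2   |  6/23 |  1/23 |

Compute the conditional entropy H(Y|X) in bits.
0.4060 bits

H(Y|X) = H(X,Y) - H(X)

H(X,Y) = -Σ_{x,y} P(x,y) log₂ P(x,y). Per-cell terms -P(x,y)·log₂P(x,y):
  X=0: 0.3064, 0.0000
  X=1: 0.4652, 0.1967
  X=2: 0.5057, 0.1967
  (cells with P = 0 contribute 0)
Sum of the 6 terms: H(X,Y) = 1.6707 bits

Marginal of X (row sums):
  P(X=0) = 2/23 + 0 = 2/23
  P(X=1) = 13/23 + 1/23 = 14/23
  P(X=2) = 6/23 + 1/23 = 7/23
H(X) = -[(2/23)·log₂(2/23) + (14/23)·log₂(14/23) + (7/23)·log₂(7/23)]
  = 0.3064 + 0.4360 + 0.5223 = 1.2647 bits

H(Y|X) = H(X,Y) - H(X) = 1.6707 - 1.2647 = 0.4060 bits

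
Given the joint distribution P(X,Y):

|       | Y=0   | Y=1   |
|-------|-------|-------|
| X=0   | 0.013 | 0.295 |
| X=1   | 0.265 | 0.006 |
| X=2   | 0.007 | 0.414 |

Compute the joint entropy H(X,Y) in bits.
1.7299 bits

H(X,Y) = -Σ_{x,y} P(x,y) log₂ P(x,y). Per-cell terms -P(x,y)·log₂P(x,y):
  X=0: 0.081449, 0.519558
  X=1: 0.507723, 0.044285
  X=2: 0.050109, 0.526731
Sum of the 6 terms: H(X,Y) = 1.7299 bits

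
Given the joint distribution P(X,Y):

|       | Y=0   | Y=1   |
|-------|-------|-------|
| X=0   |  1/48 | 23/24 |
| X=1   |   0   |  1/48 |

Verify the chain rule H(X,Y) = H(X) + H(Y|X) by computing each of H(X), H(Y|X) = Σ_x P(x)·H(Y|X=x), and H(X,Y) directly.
H(X) = 0.1461 bits, H(Y|X) = 0.1455 bits, H(X,Y) = 0.2915 bits

Marginal of X (row sums):
  P(X=0) = 1/48 + 23/24 = 47/48
  P(X=1) = 0 + 1/48 = 1/48
H(X) = -[(47/48)·log₂(47/48) + (1/48)·log₂(1/48)]
  = 0.02974 + 0.11635 = 0.1461 bits

H(Y|X) = Σ_x P(x)·H(Y|X=x):
  X=0: P(X=0) = 47/48, P(Y|X=0) = (1/47, 46/47) → H(Y|X=0) = 0.14855
  X=1: P(X=1) = 1/48, P(Y|X=1) = (0, 1) → H(Y|X=1) = 0.00000
H(Y|X) = (47/48)·0.14855 + (1/48)·0.00000 = 0.1455 bits

H(X,Y) = -Σ_{x,y} P(x,y) log₂ P(x,y). Per-cell terms -P(x,y)·log₂P(x,y):
  X=0: 0.11635, 0.05884
  X=1: 0.00000, 0.11635
  (cells with P = 0 contribute 0)
Sum of the 4 terms: H(X,Y) = 0.2915 bits

Chain rule check:
  H(X) + H(Y|X) = 0.1461 + 0.1455 = 0.2916 bits
  H(X,Y) = 0.2915 bits
✓ Chain rule verified (Δ = 0.0001 is 4-dp rounding noise: each of the three values was rounded independently).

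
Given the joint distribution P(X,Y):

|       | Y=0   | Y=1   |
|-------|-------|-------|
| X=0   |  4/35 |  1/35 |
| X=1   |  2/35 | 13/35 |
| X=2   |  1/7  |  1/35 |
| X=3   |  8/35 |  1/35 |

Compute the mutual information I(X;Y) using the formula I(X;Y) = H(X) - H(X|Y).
0.4079 bits

I(X;Y) = H(X) - H(X|Y)

Marginal of X (row sums):
  P(X=0) = 4/35 + 1/35 = 1/7
  P(X=1) = 2/35 + 13/35 = 3/7
  P(X=2) = 1/7 + 1/35 = 6/35
  P(X=3) = 8/35 + 1/35 = 9/35
H(X) = -[(1/7)·log₂(1/7) + (3/7)·log₂(3/7) + (6/35)·log₂(6/35) + (9/35)·log₂(9/35)]
  = 0.40105 + 0.52388 + 0.43617 + 0.50383 = 1.8649 bits

Marginal of Y (column sums):
  P(Y=0) = 4/35 + 2/35 + 1/7 + 8/35 = 19/35
  P(Y=1) = 1/35 + 13/35 + 1/35 + 1/35 = 16/35
H(X|Y) = Σ_y P(y)·H(X|Y=y):
  Y=0: P(Y=0) = 19/35, P(X|Y=0) = (4/19, 2/19, 5/19, 8/19) → H(X|Y=0) = 1.84742
  Y=1: P(Y=1) = 16/35, P(X|Y=1) = (1/16, 13/16, 1/16, 1/16) → H(X|Y=1) = 0.99339
H(X|Y) = (19/35)·1.84742 + (16/35)·0.99339 = 1.4570 bits

I(X;Y) = H(X) - H(X|Y) = 1.8649 - 1.4570 = 0.4079 bits

Cross-check via I(X;Y) = H(X) + H(Y) - H(X,Y): computing H(Y) from the column sums and H(X,Y) from the 8 cells in the same way gives H(Y) = 0.9947 bits and H(X,Y) = 2.4517 bits, so
I(X;Y) = 1.8649 + 0.9947 - 2.4517 = 0.4079 bits ✓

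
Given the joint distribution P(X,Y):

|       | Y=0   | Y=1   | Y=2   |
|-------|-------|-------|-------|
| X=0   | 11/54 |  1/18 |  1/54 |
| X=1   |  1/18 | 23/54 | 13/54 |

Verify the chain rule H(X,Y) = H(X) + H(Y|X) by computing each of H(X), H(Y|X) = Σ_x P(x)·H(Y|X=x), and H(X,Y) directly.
H(X) = 0.8524 bits, H(Y|X) = 1.2041 bits, H(X,Y) = 2.0565 bits

Marginal of X (row sums):
  P(X=0) = 11/54 + 1/18 + 1/54 = 5/18
  P(X=1) = 1/18 + 23/54 + 13/54 = 13/18
H(X) = -[(5/18)·log₂(5/18) + (13/18)·log₂(13/18)]
  = 0.51333 + 0.33907 = 0.8524 bits

H(Y|X) = Σ_x P(x)·H(Y|X=x):
  X=0: P(X=0) = 5/18, P(Y|X=0) = (11/15, 1/5, 1/15) → H(Y|X=0) = 1.05298
  X=1: P(X=1) = 13/18, P(Y|X=1) = (1/13, 23/39, 1/3) → H(Y|X=1) = 1.26226
H(Y|X) = (5/18)·1.05298 + (13/18)·1.26226 = 1.2041 bits

H(X,Y) = -Σ_{x,y} P(x,y) log₂ P(x,y). Per-cell terms -P(x,y)·log₂P(x,y):
  X=0: 0.46759, 0.23166, 0.10657
  X=1: 0.23166, 0.52445, 0.49459
Sum of the 6 terms: H(X,Y) = 2.0565 bits

Chain rule check:
  H(X) + H(Y|X) = 0.8524 + 1.2041 = 2.0565 bits
  H(X,Y) = 2.0565 bits
✓ Chain rule verified.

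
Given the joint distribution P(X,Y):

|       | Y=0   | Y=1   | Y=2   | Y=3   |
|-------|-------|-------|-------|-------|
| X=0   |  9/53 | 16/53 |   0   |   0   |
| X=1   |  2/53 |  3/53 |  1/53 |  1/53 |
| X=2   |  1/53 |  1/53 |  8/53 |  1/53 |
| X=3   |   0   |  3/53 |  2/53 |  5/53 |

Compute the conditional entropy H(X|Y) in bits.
1.1909 bits

H(X|Y) = H(X,Y) - H(Y)

H(X,Y) = -Σ_{x,y} P(x,y) log₂ P(x,y). Per-cell terms -P(x,y)·log₂P(x,y):
  X=0: 0.43438, 0.52164, 0.00000, 0.00000
  X=1: 0.17841, 0.23451, 0.10807, 0.10807
  X=2: 0.10807, 0.10807, 0.41176, 0.10807
  X=3: 0.00000, 0.23451, 0.17841, 0.32132
  (cells with P = 0 contribute 0)
Sum of the 16 terms: H(X,Y) = 3.0553 bits

Marginal of Y (column sums):
  P(Y=0) = 9/53 + 2/53 + 1/53 + 0 = 12/53
  P(Y=1) = 16/53 + 3/53 + 1/53 + 3/53 = 23/53
  P(Y=2) = 0 + 1/53 + 8/53 + 2/53 = 11/53
  P(Y=3) = 0 + 1/53 + 1/53 + 5/53 = 7/53
H(Y) = -[(12/53)·log₂(12/53) + (23/53)·log₂(23/53) + (11/53)·log₂(11/53) + (7/53)·log₂(7/53)]
  = 0.48520 + 0.52265 + 0.47082 + 0.38574 = 1.8644 bits

H(X|Y) = H(X,Y) - H(Y) = 3.0553 - 1.8644 = 1.1909 bits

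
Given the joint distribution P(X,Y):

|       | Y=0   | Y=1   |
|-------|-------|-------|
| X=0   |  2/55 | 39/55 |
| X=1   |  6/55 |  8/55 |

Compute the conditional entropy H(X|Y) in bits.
0.6805 bits

H(X|Y) = H(X,Y) - H(Y)

H(X,Y) = -Σ_{x,y} P(x,y) log₂ P(x,y). Per-cell terms -P(x,y)·log₂P(x,y):
  X=0: 0.17387, 0.35168
  X=1: 0.34870, 0.40456
Sum of the 4 terms: H(X,Y) = 1.27881 bits

Marginal of Y (column sums):
  P(Y=0) = 2/55 + 6/55 = 8/55
  P(Y=1) = 39/55 + 8/55 = 47/55
H(Y) = -[(8/55)·log₂(8/55) + (47/55)·log₂(47/55)]
  = 0.40456 + 0.19379 = 0.59835 bits

H(X|Y) = H(X,Y) - H(Y) = 1.27881 - 0.59835 = 0.6805 bits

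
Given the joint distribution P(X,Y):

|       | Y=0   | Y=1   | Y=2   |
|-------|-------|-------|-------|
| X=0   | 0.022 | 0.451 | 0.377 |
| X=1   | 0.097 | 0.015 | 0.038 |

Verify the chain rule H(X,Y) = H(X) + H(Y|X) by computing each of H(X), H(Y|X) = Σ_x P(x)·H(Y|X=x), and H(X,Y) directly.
H(X) = 0.6098 bits, H(Y|X) = 1.1566 bits, H(X,Y) = 1.7665 bits

Marginal of X (row sums):
  P(X=0) = 0.022 + 0.451 + 0.377 = 0.850
  P(X=1) = 0.097 + 0.015 + 0.038 = 0.150
H(X) = -[0.850·log₂(0.850) + 0.150·log₂(0.150)]
  = 0.1993 + 0.4105 = 0.6098 bits

H(Y|X) = Σ_x P(x)·H(Y|X=x):
  X=0: P(X=0) = 0.850, P(Y|X=0) = (11/425, 451/850, 377/850) → H(Y|X=0) = 1.1418
  X=1: P(X=1) = 0.150, P(Y|X=1) = (97/150, 1/10, 19/75) → H(Y|X=1) = 1.2407
H(Y|X) = 0.850·1.1418 + 0.150·1.2407 = 1.1566 bits

H(X,Y) = -Σ_{x,y} P(x,y) log₂ P(x,y). Per-cell terms -P(x,y)·log₂P(x,y):
  X=0: 0.1211, 0.5181, 0.5306
  X=1: 0.3265, 0.0909, 0.1793
Sum of the 6 terms: H(X,Y) = 1.7665 bits

Chain rule check:
  H(X) + H(Y|X) = 0.6098 + 1.1566 = 1.7664 bits
  H(X,Y) = 1.7665 bits
✓ Chain rule verified (Δ = 0.0001 is 4-dp rounding noise: each of the three values was rounded independently).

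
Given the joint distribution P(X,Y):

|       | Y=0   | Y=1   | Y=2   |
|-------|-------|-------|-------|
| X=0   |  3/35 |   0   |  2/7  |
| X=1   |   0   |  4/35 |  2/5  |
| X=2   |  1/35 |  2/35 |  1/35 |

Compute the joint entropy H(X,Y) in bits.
2.2357 bits

H(X,Y) = -Σ_{x,y} P(x,y) log₂ P(x,y). Per-cell terms -P(x,y)·log₂P(x,y):
  X=0: 0.3037989, 0.0000000, 0.5163871
  X=1: 0.0000000, 0.3576323, 0.5287712
  X=2: 0.1465509, 0.2359590, 0.1465509
  (cells with P = 0 contribute 0)
Sum of the 9 terms: H(X,Y) = 2.2357 bits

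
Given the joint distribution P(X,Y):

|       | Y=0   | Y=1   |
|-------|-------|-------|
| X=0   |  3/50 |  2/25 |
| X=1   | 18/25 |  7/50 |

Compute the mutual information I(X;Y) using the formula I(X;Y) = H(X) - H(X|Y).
0.0710 bits

I(X;Y) = H(X) - H(X|Y)

Marginal of X (row sums):
  P(X=0) = 3/50 + 2/25 = 7/50
  P(X=1) = 18/25 + 7/50 = 43/50
H(X) = -[(7/50)·log₂(7/50) + (43/50)·log₂(43/50)]
  = 0.3971 + 0.1871 = 0.5842 bits

Marginal of Y (column sums):
  P(Y=0) = 3/50 + 18/25 = 39/50
  P(Y=1) = 2/25 + 7/50 = 11/50
H(X|Y) = Σ_y P(y)·H(X|Y=y):
  Y=0: P(Y=0) = 39/50, P(X|Y=0) = (1/13, 12/13) → H(X|Y=0) = 0.3912
  Y=1: P(Y=1) = 11/50, P(X|Y=1) = (4/11, 7/11) → H(X|Y=1) = 0.9457
H(X|Y) = (39/50)·0.3912 + (11/50)·0.9457 = 0.5132 bits

I(X;Y) = H(X) - H(X|Y) = 0.5842 - 0.5132 = 0.0710 bits

Cross-check via I(X;Y) = H(X) + H(Y) - H(X,Y): computing H(Y) from the column sums and H(X,Y) from the 4 cells in the same way gives H(Y) = 0.7602 bits and H(X,Y) = 1.2734 bits, so
I(X;Y) = 0.5842 + 0.7602 - 1.2734 = 0.0710 bits ✓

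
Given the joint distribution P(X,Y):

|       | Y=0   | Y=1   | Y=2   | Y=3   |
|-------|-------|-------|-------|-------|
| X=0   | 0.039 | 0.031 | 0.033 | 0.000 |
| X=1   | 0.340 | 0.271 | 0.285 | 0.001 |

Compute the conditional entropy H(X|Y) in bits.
0.4783 bits

H(X|Y) = H(X,Y) - H(Y)

H(X,Y) = -Σ_{x,y} P(x,y) log₂ P(x,y). Per-cell terms -P(x,y)·log₂P(x,y):
  X=0: 0.1825349, 0.1553592, 0.1624059, 0.0000000
  X=1: 0.5291737, 0.5104652, 0.5161254, 0.0099658
  (cells with P = 0 contribute 0)
Sum of the 8 terms: H(X,Y) = 2.066030 bits

Marginal of Y (column sums):
  P(Y=0) = 0.039 + 0.340 = 0.379
  P(Y=1) = 0.031 + 0.271 = 0.302
  P(Y=2) = 0.033 + 0.285 = 0.318
  P(Y=3) = 0.000 + 0.001 = 0.001
H(Y) = -[0.379·log₂(0.379) + 0.302·log₂(0.302) + 0.318·log₂(0.318) + 0.001·log₂(0.001)]
  = 0.5304978 + 0.5216686 + 0.5256226 + 0.0099658 = 1.587755 bits

H(X|Y) = H(X,Y) - H(Y) = 2.066030 - 1.587755 = 0.4783 bits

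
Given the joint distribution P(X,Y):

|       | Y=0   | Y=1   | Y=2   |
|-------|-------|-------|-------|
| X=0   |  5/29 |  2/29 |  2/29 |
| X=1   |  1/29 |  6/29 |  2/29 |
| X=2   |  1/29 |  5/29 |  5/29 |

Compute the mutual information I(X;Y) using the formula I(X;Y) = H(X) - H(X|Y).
0.2007 bits

I(X;Y) = H(X) - H(X|Y)

Marginal of X (row sums):
  P(X=0) = 5/29 + 2/29 + 2/29 = 9/29
  P(X=1) = 1/29 + 6/29 + 2/29 = 9/29
  P(X=2) = 1/29 + 5/29 + 5/29 = 11/29
H(X) = -[(9/29)·log₂(9/29) + (9/29)·log₂(9/29) + (11/29)·log₂(11/29)]
  = 0.52388 + 0.52388 + 0.53048 = 1.5782 bits

Marginal of Y (column sums):
  P(Y=0) = 5/29 + 1/29 + 1/29 = 7/29
  P(Y=1) = 2/29 + 6/29 + 5/29 = 13/29
  P(Y=2) = 2/29 + 2/29 + 5/29 = 9/29
H(X|Y) = Σ_y P(y)·H(X|Y=y):
  Y=0: P(Y=0) = 7/29, P(X|Y=0) = (5/7, 1/7, 1/7) → H(X|Y=0) = 1.14883
  Y=1: P(Y=1) = 13/29, P(X|Y=1) = (2/13, 6/13, 5/13) → H(X|Y=1) = 1.46048
  Y=2: P(Y=2) = 9/29, P(X|Y=2) = (2/9, 2/9, 5/9) → H(X|Y=2) = 1.43552
H(X|Y) = (7/29)·1.14883 + (13/29)·1.46048 + (9/29)·1.43552 = 1.3775 bits

I(X;Y) = H(X) - H(X|Y) = 1.5782 - 1.3775 = 0.2007 bits

Cross-check via I(X;Y) = H(X) + H(Y) - H(X,Y): computing H(Y) from the column sums and H(X,Y) from the 9 cells in the same way gives H(Y) = 1.5378 bits and H(X,Y) = 2.9153 bits, so
I(X;Y) = 1.5782 + 1.5378 - 2.9153 = 0.2007 bits ✓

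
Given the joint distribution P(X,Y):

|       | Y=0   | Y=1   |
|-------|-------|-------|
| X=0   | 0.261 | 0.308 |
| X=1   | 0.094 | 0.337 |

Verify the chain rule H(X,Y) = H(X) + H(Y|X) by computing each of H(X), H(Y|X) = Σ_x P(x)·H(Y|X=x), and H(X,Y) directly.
H(X) = 0.9862 bits, H(Y|X) = 0.8923 bits, H(X,Y) = 1.8785 bits

Marginal of X (row sums):
  P(X=0) = 0.261 + 0.308 = 0.569
  P(X=1) = 0.094 + 0.337 = 0.431
H(X) = -[0.569·log₂(0.569) + 0.431·log₂(0.431)]
  = 0.46288 + 0.52334 = 0.9862 bits

H(Y|X) = Σ_x P(x)·H(Y|X=x):
  X=0: P(X=0) = 0.569, P(Y|X=0) = (261/569, 308/569) → H(Y|X=0) = 0.99507
  X=1: P(X=1) = 0.431, P(Y|X=1) = (94/431, 337/431) → H(Y|X=1) = 0.75668
H(Y|X) = 0.569·0.99507 + 0.431·0.75668 = 0.8923 bits

H(X,Y) = -Σ_{x,y} P(x,y) log₂ P(x,y). Per-cell terms -P(x,y)·log₂P(x,y):
  X=0: 0.50579, 0.52329
  X=1: 0.32065, 0.52881
Sum of the 4 terms: H(X,Y) = 1.8785 bits

Chain rule check:
  H(X) + H(Y|X) = 0.9862 + 0.8923 = 1.8785 bits
  H(X,Y) = 1.8785 bits
✓ Chain rule verified.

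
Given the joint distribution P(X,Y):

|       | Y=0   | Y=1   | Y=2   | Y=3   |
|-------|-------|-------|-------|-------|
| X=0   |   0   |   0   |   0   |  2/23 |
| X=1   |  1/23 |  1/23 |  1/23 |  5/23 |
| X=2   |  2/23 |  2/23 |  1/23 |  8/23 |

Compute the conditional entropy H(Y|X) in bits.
1.4129 bits

H(Y|X) = H(X,Y) - H(X)

H(X,Y) = -Σ_{x,y} P(x,y) log₂ P(x,y). Per-cell terms -P(x,y)·log₂P(x,y):
  X=0: 0.0000000, 0.0000000, 0.0000000, 0.3063967
  X=1: 0.1966766, 0.1966766, 0.1966766, 0.4786161
  X=2: 0.3063967, 0.3063967, 0.1966766, 0.5299346
  (cells with P = 0 contribute 0)
Sum of the 12 terms: H(X,Y) = 2.714447 bits

Marginal of X (row sums):
  P(X=0) = 0 + 0 + 0 + 2/23 = 2/23
  P(X=1) = 1/23 + 1/23 + 1/23 + 5/23 = 8/23
  P(X=2) = 2/23 + 2/23 + 1/23 + 8/23 = 13/23
H(X) = -[(2/23)·log₂(2/23) + (8/23)·log₂(8/23) + (13/23)·log₂(13/23)]
  = 0.3063967 + 0.5299346 + 0.4652430 = 1.301574 bits

H(Y|X) = H(X,Y) - H(X) = 2.714447 - 1.301574 = 1.4129 bits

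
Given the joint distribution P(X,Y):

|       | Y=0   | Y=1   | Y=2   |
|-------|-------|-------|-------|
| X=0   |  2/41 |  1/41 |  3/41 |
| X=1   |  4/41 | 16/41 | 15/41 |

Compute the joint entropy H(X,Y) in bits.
2.0074 bits

H(X,Y) = -Σ_{x,y} P(x,y) log₂ P(x,y). Per-cell terms -P(x,y)·log₂P(x,y):
  X=0: 0.2126, 0.1307, 0.2760
  X=1: 0.3276, 0.5298, 0.5307
Sum of the 6 terms: H(X,Y) = 2.0074 bits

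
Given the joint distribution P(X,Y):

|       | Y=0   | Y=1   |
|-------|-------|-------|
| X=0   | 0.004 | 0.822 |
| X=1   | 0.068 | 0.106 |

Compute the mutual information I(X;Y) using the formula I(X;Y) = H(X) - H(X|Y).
0.1689 bits

I(X;Y) = H(X) - H(X|Y)

Marginal of X (row sums):
  P(X=0) = 0.004 + 0.822 = 0.826
  P(X=1) = 0.068 + 0.106 = 0.174
H(X) = -[0.826·log₂(0.826) + 0.174·log₂(0.174)]
  = 0.2277995 + 0.4389743 = 0.666774 bits

Marginal of Y (column sums):
  P(Y=0) = 0.004 + 0.068 = 0.072
  P(Y=1) = 0.822 + 0.106 = 0.928
H(X|Y) = Σ_y P(y)·H(X|Y=y):
  Y=0: P(Y=0) = 0.072, P(X|Y=0) = (1/18, 17/18) → H(X|Y=0) = 0.3095434
  Y=1: P(Y=1) = 0.928, P(X|Y=1) = (411/464, 53/464) → H(X|Y=1) = 0.5125272
H(X|Y) = 0.072·0.3095434 + 0.928·0.5125272 = 0.497912 bits

I(X;Y) = H(X) - H(X|Y) = 0.666774 - 0.497912 = 0.1689 bits

Cross-check via I(X;Y) = H(X) + H(Y) - H(X,Y): computing H(Y) from the column sums and H(X,Y) from the 4 cells in the same way gives H(Y) = 0.373343 bits and H(X,Y) = 0.871256 bits, so
I(X;Y) = 0.666774 + 0.373343 - 0.871256 = 0.1689 bits ✓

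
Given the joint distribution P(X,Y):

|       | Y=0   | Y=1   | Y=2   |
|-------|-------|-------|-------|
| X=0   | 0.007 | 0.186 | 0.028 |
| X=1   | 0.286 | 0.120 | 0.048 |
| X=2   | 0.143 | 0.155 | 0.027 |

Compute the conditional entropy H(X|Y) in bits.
1.3236 bits

H(X|Y) = H(X,Y) - H(Y)

H(X,Y) = -Σ_{x,y} P(x,y) log₂ P(x,y). Per-cell terms -P(x,y)·log₂P(x,y):
  X=0: 0.050109, 0.451352, 0.144436
  X=1: 0.516491, 0.367067, 0.210279
  X=2: 0.401246, 0.416897, 0.140694
Sum of the 9 terms: H(X,Y) = 2.69857 bits

Marginal of Y (column sums):
  P(Y=0) = 0.007 + 0.286 + 0.143 = 0.436
  P(Y=1) = 0.186 + 0.120 + 0.155 = 0.461
  P(Y=2) = 0.028 + 0.048 + 0.027 = 0.103
H(Y) = -[0.436·log₂(0.436) + 0.461·log₂(0.461) + 0.103·log₂(0.103)]
  = 0.522154 + 0.515011 + 0.337766 = 1.37493 bits

H(X|Y) = H(X,Y) - H(Y) = 2.69857 - 1.37493 = 1.3236 bits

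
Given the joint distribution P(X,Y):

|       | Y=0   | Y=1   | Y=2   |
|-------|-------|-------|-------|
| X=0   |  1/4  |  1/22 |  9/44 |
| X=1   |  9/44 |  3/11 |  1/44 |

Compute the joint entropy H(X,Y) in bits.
2.2746 bits

H(X,Y) = -Σ_{x,y} P(x,y) log₂ P(x,y). Per-cell terms -P(x,y)·log₂P(x,y):
  X=0: 0.5000, 0.2027, 0.4683
  X=1: 0.4683, 0.5112, 0.1241
Sum of the 6 terms: H(X,Y) = 2.2746 bits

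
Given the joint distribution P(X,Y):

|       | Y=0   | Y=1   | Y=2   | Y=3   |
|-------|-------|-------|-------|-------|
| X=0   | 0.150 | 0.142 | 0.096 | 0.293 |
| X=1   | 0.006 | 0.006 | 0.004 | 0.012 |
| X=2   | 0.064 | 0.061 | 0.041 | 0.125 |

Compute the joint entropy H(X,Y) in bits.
2.9148 bits

H(X,Y) = -Σ_{x,y} P(x,y) log₂ P(x,y). Per-cell terms -P(x,y)·log₂P(x,y):
  X=0: 0.4105, 0.3999, 0.3246, 0.5189
  X=1: 0.0443, 0.0443, 0.0319, 0.0766
  X=2: 0.2538, 0.2461, 0.1889, 0.3750
Sum of the 12 terms: H(X,Y) = 2.9148 bits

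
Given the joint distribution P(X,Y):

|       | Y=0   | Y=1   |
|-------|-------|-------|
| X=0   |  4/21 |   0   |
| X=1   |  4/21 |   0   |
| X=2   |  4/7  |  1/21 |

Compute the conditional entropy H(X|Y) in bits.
1.3057 bits

H(X|Y) = H(X,Y) - H(Y)

H(X,Y) = -Σ_{x,y} P(x,y) log₂ P(x,y). Per-cell terms -P(x,y)·log₂P(x,y):
  X=0: 0.4557, 0.0000
  X=1: 0.4557, 0.0000
  X=2: 0.4613, 0.2092
  (cells with P = 0 contribute 0)
Sum of the 6 terms: H(X,Y) = 1.5819 bits

Marginal of Y (column sums):
  P(Y=0) = 4/21 + 4/21 + 4/7 = 20/21
  P(Y=1) = 0 + 0 + 1/21 = 1/21
H(Y) = -[(20/21)·log₂(20/21) + (1/21)·log₂(1/21)]
  = 0.0670 + 0.2092 = 0.2762 bits

H(X|Y) = H(X,Y) - H(Y) = 1.5819 - 0.2762 = 1.3057 bits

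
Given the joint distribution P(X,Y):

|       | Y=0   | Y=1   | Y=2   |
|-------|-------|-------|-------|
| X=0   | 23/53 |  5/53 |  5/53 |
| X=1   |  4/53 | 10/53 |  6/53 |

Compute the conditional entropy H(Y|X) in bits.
1.3003 bits

H(Y|X) = H(X,Y) - H(X)

H(X,Y) = -Σ_{x,y} P(x,y) log₂ P(x,y). Per-cell terms -P(x,y)·log₂P(x,y):
  X=0: 0.522646, 0.321320, 0.321320
  X=1: 0.281352, 0.453961, 0.355807
Sum of the 6 terms: H(X,Y) = 2.256406 bits

Marginal of X (row sums):
  P(X=0) = 23/53 + 5/53 + 5/53 = 33/53
  P(X=1) = 4/53 + 10/53 + 6/53 = 20/53
H(X) = -[(33/53)·log₂(33/53) + (20/53)·log₂(20/53)]
  = 0.425592 + 0.530563 = 0.956155 bits

H(Y|X) = H(X,Y) - H(X) = 2.256406 - 0.956155 = 1.3003 bits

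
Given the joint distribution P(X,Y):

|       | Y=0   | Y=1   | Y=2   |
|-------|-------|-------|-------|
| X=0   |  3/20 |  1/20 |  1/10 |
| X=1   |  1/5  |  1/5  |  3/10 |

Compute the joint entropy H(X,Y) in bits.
2.4087 bits

H(X,Y) = -Σ_{x,y} P(x,y) log₂ P(x,y). Per-cell terms -P(x,y)·log₂P(x,y):
  X=0: 0.4105, 0.2161, 0.3322
  X=1: 0.4644, 0.4644, 0.5211
Sum of the 6 terms: H(X,Y) = 2.4087 bits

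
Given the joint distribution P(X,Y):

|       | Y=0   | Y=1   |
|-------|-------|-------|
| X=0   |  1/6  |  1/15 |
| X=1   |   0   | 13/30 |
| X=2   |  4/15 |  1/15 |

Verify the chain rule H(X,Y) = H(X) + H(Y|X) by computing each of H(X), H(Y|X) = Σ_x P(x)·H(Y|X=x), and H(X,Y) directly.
H(X) = 1.5410 bits, H(Y|X) = 0.4420 bits, H(X,Y) = 1.9830 bits

Marginal of X (row sums):
  P(X=0) = 1/6 + 1/15 = 7/30
  P(X=1) = 0 + 13/30 = 13/30
  P(X=2) = 4/15 + 1/15 = 1/3
H(X) = -[(7/30)·log₂(7/30) + (13/30)·log₂(13/30) + (1/3)·log₂(1/3)]
  = 0.489892 + 0.522795 + 0.528321 = 1.5410 bits

H(Y|X) = Σ_x P(x)·H(Y|X=x):
  X=0: P(X=0) = 7/30, P(Y|X=0) = (5/7, 2/7) → H(Y|X=0) = 0.863121
  X=1: P(X=1) = 13/30, P(Y|X=1) = (0, 1) → H(Y|X=1) = 0.000000
  X=2: P(X=2) = 1/3, P(Y|X=2) = (4/5, 1/5) → H(Y|X=2) = 0.721928
H(Y|X) = (7/30)·0.863121 + (13/30)·0.000000 + (1/3)·0.721928 = 0.4420 bits

H(X,Y) = -Σ_{x,y} P(x,y) log₂ P(x,y). Per-cell terms -P(x,y)·log₂P(x,y):
  X=0: 0.430827, 0.260459
  X=1: 0.000000, 0.522795
  X=2: 0.508504, 0.260459
  (cells with P = 0 contribute 0)
Sum of the 6 terms: H(X,Y) = 1.9830 bits

Chain rule check:
  H(X) + H(Y|X) = 1.5410 + 0.4420 = 1.9830 bits
  H(X,Y) = 1.9830 bits
✓ Chain rule verified.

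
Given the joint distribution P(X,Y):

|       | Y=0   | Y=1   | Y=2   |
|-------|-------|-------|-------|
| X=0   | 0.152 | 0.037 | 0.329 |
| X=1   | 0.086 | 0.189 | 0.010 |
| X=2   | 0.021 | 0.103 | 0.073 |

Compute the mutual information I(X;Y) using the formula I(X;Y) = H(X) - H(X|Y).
0.3566 bits

I(X;Y) = H(X) - H(X|Y)

Marginal of X (row sums):
  P(X=0) = 0.152 + 0.037 + 0.329 = 0.518
  P(X=1) = 0.086 + 0.189 + 0.010 = 0.285
  P(X=2) = 0.021 + 0.103 + 0.073 = 0.197
H(X) = -[0.518·log₂(0.518) + 0.285·log₂(0.285) + 0.197·log₂(0.197)]
  = 0.4916 + 0.5161 + 0.4617 = 1.4694 bits

Marginal of Y (column sums):
  P(Y=0) = 0.152 + 0.086 + 0.021 = 0.259
  P(Y=1) = 0.037 + 0.189 + 0.103 = 0.329
  P(Y=2) = 0.329 + 0.010 + 0.073 = 0.412
H(X|Y) = Σ_y P(y)·H(X|Y=y):
  Y=0: P(Y=0) = 0.259, P(X|Y=0) = (152/259, 86/259, 3/37) → H(X|Y=0) = 1.2732
  Y=1: P(Y=1) = 0.329, P(X|Y=1) = (37/329, 27/47, 103/329) → H(X|Y=1) = 1.3385
  Y=2: P(Y=2) = 0.412, P(X|Y=2) = (329/412, 5/206, 73/412) → H(X|Y=2) = 0.8318
H(X|Y) = 0.259·1.2732 + 0.329·1.3385 + 0.412·0.8318 = 1.1128 bits

I(X;Y) = H(X) - H(X|Y) = 1.4694 - 1.1128 = 0.3566 bits

Cross-check via I(X;Y) = H(X) + H(Y) - H(X,Y): computing H(Y) from the column sums and H(X,Y) from the 9 cells in the same way gives H(Y) = 1.5595 bits and H(X,Y) = 2.6723 bits, so
I(X;Y) = 1.4694 + 1.5595 - 2.6723 = 0.3566 bits ✓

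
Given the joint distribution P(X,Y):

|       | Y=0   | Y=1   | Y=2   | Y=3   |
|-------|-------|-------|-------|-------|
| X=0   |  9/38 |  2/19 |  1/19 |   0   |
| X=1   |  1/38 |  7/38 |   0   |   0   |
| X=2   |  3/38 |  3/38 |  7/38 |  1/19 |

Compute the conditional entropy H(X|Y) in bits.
1.1209 bits

H(X|Y) = H(X,Y) - H(Y)

H(X,Y) = -Σ_{x,y} P(x,y) log₂ P(x,y). Per-cell terms -P(x,y)·log₂P(x,y):
  X=0: 0.49216, 0.34189, 0.22358, 0.00000
  X=1: 0.13810, 0.44958, 0.00000, 0.00000
  X=2: 0.28918, 0.28918, 0.44958, 0.22358
  (cells with P = 0 contribute 0)
Sum of the 12 terms: H(X,Y) = 2.8968 bits

Marginal of Y (column sums):
  P(Y=0) = 9/38 + 1/38 + 3/38 = 13/38
  P(Y=1) = 2/19 + 7/38 + 3/38 = 7/19
  P(Y=2) = 1/19 + 0 + 7/38 = 9/38
  P(Y=3) = 0 + 0 + 1/19 = 1/19
H(Y) = -[(13/38)·log₂(13/38) + (7/19)·log₂(7/19) + (9/38)·log₂(9/38) + (1/19)·log₂(1/19)]
  = 0.52940 + 0.53074 + 0.49216 + 0.22358 = 1.7759 bits

H(X|Y) = H(X,Y) - H(Y) = 2.8968 - 1.7759 = 1.1209 bits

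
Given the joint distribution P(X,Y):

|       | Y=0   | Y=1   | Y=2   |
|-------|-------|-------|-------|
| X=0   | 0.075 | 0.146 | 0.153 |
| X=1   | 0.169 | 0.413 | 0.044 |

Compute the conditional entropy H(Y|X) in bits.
1.3049 bits

H(Y|X) = H(X,Y) - H(X)

H(X,Y) = -Σ_{x,y} P(x,y) log₂ P(x,y). Per-cell terms -P(x,y)·log₂P(x,y):
  X=0: 0.28027, 0.40529, 0.41438
  X=1: 0.43347, 0.52690, 0.19828
Sum of the 6 terms: H(X,Y) = 2.2586 bits

Marginal of X (row sums):
  P(X=0) = 0.075 + 0.146 + 0.153 = 0.374
  P(X=1) = 0.169 + 0.413 + 0.044 = 0.626
H(X) = -[0.374·log₂(0.374) + 0.626·log₂(0.626)]
  = 0.53066 + 0.42303 = 0.9537 bits

H(Y|X) = H(X,Y) - H(X) = 2.2586 - 0.9537 = 1.3049 bits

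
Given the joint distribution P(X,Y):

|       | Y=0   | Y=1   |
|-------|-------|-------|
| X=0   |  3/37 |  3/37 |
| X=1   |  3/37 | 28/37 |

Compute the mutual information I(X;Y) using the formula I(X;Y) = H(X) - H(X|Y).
0.0930 bits

I(X;Y) = H(X) - H(X|Y)

Marginal of X (row sums):
  P(X=0) = 3/37 + 3/37 = 6/37
  P(X=1) = 3/37 + 28/37 = 31/37
H(X) = -[(6/37)·log₂(6/37) + (31/37)·log₂(31/37)]
  = 0.425593 + 0.213864 = 0.63946 bits

Marginal of Y (column sums):
  P(Y=0) = 3/37 + 3/37 = 6/37
  P(Y=1) = 3/37 + 28/37 = 31/37
H(X|Y) = Σ_y P(y)·H(X|Y=y):
  Y=0: P(Y=0) = 6/37, P(X|Y=0) = (1/2, 1/2) → H(X|Y=0) = 1.000000
  Y=1: P(Y=1) = 31/37, P(X|Y=1) = (3/31, 28/31) → H(X|Y=1) = 0.458686
H(X|Y) = (6/37)·1.000000 + (31/37)·0.458686 = 0.54647 bits

I(X;Y) = H(X) - H(X|Y) = 0.63946 - 0.54647 = 0.0930 bits

Cross-check via I(X;Y) = H(X) + H(Y) - H(X,Y): computing H(Y) from the column sums and H(X,Y) from the 4 cells in the same way gives H(Y) = 0.63946 bits and H(X,Y) = 1.18592 bits, so
I(X;Y) = 0.63946 + 0.63946 - 1.18592 = 0.0930 bits ✓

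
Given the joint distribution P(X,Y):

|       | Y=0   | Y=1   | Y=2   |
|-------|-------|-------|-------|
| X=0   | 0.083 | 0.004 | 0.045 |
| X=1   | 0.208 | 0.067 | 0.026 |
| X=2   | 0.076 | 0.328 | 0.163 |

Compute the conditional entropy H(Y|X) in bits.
1.2661 bits

H(Y|X) = H(X,Y) - H(X)

H(X,Y) = -Σ_{x,y} P(x,y) log₂ P(x,y). Per-cell terms -P(x,y)·log₂P(x,y):
  X=0: 0.29803, 0.03186, 0.20133
  X=1: 0.47119, 0.26128, 0.13690
  X=2: 0.28256, 0.52750, 0.42658
Sum of the 9 terms: H(X,Y) = 2.6372 bits

Marginal of X (row sums):
  P(X=0) = 0.083 + 0.004 + 0.045 = 0.132
  P(X=1) = 0.208 + 0.067 + 0.026 = 0.301
  P(X=2) = 0.076 + 0.328 + 0.163 = 0.567
H(X) = -[0.132·log₂(0.132) + 0.301·log₂(0.301) + 0.567·log₂(0.567)]
  = 0.38562 + 0.52138 + 0.46413 = 1.3711 bits

H(Y|X) = H(X,Y) - H(X) = 2.6372 - 1.3711 = 1.2661 bits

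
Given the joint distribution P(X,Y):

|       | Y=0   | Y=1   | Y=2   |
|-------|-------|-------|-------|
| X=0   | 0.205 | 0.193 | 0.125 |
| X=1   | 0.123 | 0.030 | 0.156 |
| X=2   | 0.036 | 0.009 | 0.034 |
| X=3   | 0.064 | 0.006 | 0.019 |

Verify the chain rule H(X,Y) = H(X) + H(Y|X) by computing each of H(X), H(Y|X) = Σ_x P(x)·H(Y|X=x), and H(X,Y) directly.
H(X) = 1.6125 bits, H(Y|X) = 1.4374 bits, H(X,Y) = 3.0499 bits

Marginal of X (row sums):
  P(X=0) = 0.205 + 0.193 + 0.125 = 0.523
  P(X=1) = 0.123 + 0.030 + 0.156 = 0.309
  P(X=2) = 0.036 + 0.009 + 0.034 = 0.079
  P(X=3) = 0.064 + 0.006 + 0.019 = 0.089
H(X) = -[0.523·log₂(0.523) + 0.309·log₂(0.309) + 0.079·log₂(0.079) + 0.089·log₂(0.089)]
  = 0.48907 + 0.52355 + 0.28930 + 0.31061 = 1.6125 bits

H(Y|X) = Σ_x P(x)·H(Y|X=x):
  X=0: P(X=0) = 0.523, P(Y|X=0) = (205/523, 193/523, 125/523) → H(Y|X=0) = 1.55388
  X=1: P(X=1) = 0.309, P(Y|X=1) = (41/103, 10/103, 52/103) → H(Y|X=1) = 1.35347
  X=2: P(X=2) = 0.079, P(Y|X=2) = (36/79, 9/79, 34/79) → H(Y|X=2) = 1.39719
  X=3: P(X=3) = 0.089, P(Y|X=3) = (64/89, 6/89, 19/89) → H(Y|X=3) = 1.08000
H(Y|X) = 0.523·1.55388 + 0.309·1.35347 + 0.079·1.39719 + 0.089·1.08000 = 1.4374 bits

H(X,Y) = -Σ_{x,y} P(x,y) log₂ P(x,y). Per-cell terms -P(x,y)·log₂P(x,y):
  X=0: 0.46869, 0.45805, 0.37500
  X=1: 0.37186, 0.15177, 0.41814
  X=2: 0.17265, 0.06116, 0.16586
  X=3: 0.25381, 0.04428, 0.10864
Sum of the 12 terms: H(X,Y) = 3.0499 bits

Chain rule check:
  H(X) + H(Y|X) = 1.6125 + 1.4374 = 3.0499 bits
  H(X,Y) = 3.0499 bits
✓ Chain rule verified.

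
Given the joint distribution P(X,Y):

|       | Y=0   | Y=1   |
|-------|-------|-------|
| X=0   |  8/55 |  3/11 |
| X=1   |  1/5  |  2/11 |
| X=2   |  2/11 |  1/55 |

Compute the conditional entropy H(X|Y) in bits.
1.3818 bits

H(X|Y) = H(X,Y) - H(Y)

H(X,Y) = -Σ_{x,y} P(x,y) log₂ P(x,y). Per-cell terms -P(x,y)·log₂P(x,y):
  X=0: 0.404561, 0.511219
  X=1: 0.464386, 0.447169
  X=2: 0.447169, 0.105116
Sum of the 6 terms: H(X,Y) = 2.37962 bits

Marginal of Y (column sums):
  P(Y=0) = 8/55 + 1/5 + 2/11 = 29/55
  P(Y=1) = 3/11 + 2/11 + 1/55 = 26/55
H(Y) = -[(29/55)·log₂(29/55) + (26/55)·log₂(26/55)]
  = 0.486872 + 0.510980 = 0.99785 bits

H(X|Y) = H(X,Y) - H(Y) = 2.37962 - 0.99785 = 1.3818 bits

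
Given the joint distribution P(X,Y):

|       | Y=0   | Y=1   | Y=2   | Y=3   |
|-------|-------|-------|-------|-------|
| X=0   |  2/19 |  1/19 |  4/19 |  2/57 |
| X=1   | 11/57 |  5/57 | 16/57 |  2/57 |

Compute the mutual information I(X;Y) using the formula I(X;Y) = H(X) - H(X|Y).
0.0055 bits

I(X;Y) = H(X) - H(X|Y)

Marginal of X (row sums):
  P(X=0) = 2/19 + 1/19 + 4/19 + 2/57 = 23/57
  P(X=1) = 11/57 + 5/57 + 16/57 + 2/57 = 34/57
H(X) = -[(23/57)·log₂(23/57) + (34/57)·log₂(34/57)]
  = 0.52833 + 0.44464 = 0.9730 bits

Marginal of Y (column sums):
  P(Y=0) = 2/19 + 11/57 = 17/57
  P(Y=1) = 1/19 + 5/57 = 8/57
  P(Y=2) = 4/19 + 16/57 = 28/57
  P(Y=3) = 2/57 + 2/57 = 4/57
H(X|Y) = Σ_y P(y)·H(X|Y=y):
  Y=0: P(Y=0) = 17/57, P(X|Y=0) = (6/17, 11/17) → H(X|Y=0) = 0.93667
  Y=1: P(Y=1) = 8/57, P(X|Y=1) = (3/8, 5/8) → H(X|Y=1) = 0.95443
  Y=2: P(Y=2) = 28/57, P(X|Y=2) = (3/7, 4/7) → H(X|Y=2) = 0.98523
  Y=3: P(Y=3) = 4/57, P(X|Y=3) = (1/2, 1/2) → H(X|Y=3) = 1.00000
H(X|Y) = (17/57)·0.93667 + (8/57)·0.95443 + (28/57)·0.98523 + (4/57)·1.00000 = 0.9675 bits

I(X;Y) = H(X) - H(X|Y) = 0.9730 - 0.9675 = 0.0055 bits

Cross-check via I(X;Y) = H(X) + H(Y) - H(X,Y): computing H(Y) from the column sums and H(X,Y) from the 8 cells in the same way gives H(Y) = 1.6909 bits and H(X,Y) = 2.6584 bits, so
I(X;Y) = 0.9730 + 1.6909 - 2.6584 = 0.0055 bits ✓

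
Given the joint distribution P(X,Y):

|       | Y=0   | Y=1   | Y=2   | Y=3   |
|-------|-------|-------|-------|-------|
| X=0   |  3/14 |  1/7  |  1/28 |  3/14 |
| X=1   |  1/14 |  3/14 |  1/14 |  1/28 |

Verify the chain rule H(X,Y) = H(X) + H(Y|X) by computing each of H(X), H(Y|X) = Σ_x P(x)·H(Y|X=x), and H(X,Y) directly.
H(X) = 0.9666 bits, H(Y|X) = 1.7504 bits, H(X,Y) = 2.7170 bits

Marginal of X (row sums):
  P(X=0) = 3/14 + 1/7 + 1/28 + 3/14 = 17/28
  P(X=1) = 1/14 + 3/14 + 1/14 + 1/28 = 11/28
H(X) = -[(17/28)·log₂(17/28) + (11/28)·log₂(11/28)]
  = 0.43708 + 0.52954 = 0.9666 bits

H(Y|X) = Σ_x P(x)·H(Y|X=x):
  X=0: P(X=0) = 17/28, P(Y|X=0) = (6/17, 4/17, 1/17, 6/17) → H(Y|X=0) = 1.79220
  X=1: P(X=1) = 11/28, P(Y|X=1) = (2/11, 6/11, 2/11, 1/11) → H(Y|X=1) = 1.68582
H(Y|X) = (17/28)·1.79220 + (11/28)·1.68582 = 1.7504 bits

H(X,Y) = -Σ_{x,y} P(x,y) log₂ P(x,y). Per-cell terms -P(x,y)·log₂P(x,y):
  X=0: 0.47623, 0.40105, 0.17169, 0.47623
  X=1: 0.27195, 0.47623, 0.27195, 0.17169
Sum of the 8 terms: H(X,Y) = 2.7170 bits

Chain rule check:
  H(X) + H(Y|X) = 0.9666 + 1.7504 = 2.7170 bits
  H(X,Y) = 2.7170 bits
✓ Chain rule verified.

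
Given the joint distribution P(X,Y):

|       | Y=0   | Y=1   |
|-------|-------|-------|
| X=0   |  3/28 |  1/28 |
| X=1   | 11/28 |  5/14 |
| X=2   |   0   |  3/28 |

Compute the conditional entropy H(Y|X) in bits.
0.8647 bits

H(Y|X) = H(X,Y) - H(X)

H(X,Y) = -Σ_{x,y} P(x,y) log₂ P(x,y). Per-cell terms -P(x,y)·log₂P(x,y):
  X=0: 0.34526, 0.17169
  X=1: 0.52954, 0.53051
  X=2: 0.00000, 0.34526
  (cells with P = 0 contribute 0)
Sum of the 6 terms: H(X,Y) = 1.9223 bits

Marginal of X (row sums):
  P(X=0) = 3/28 + 1/28 = 1/7
  P(X=1) = 11/28 + 5/14 = 3/4
  P(X=2) = 0 + 3/28 = 3/28
H(X) = -[(1/7)·log₂(1/7) + (3/4)·log₂(3/4) + (3/28)·log₂(3/28)]
  = 0.40105 + 0.31128 + 0.34526 = 1.0576 bits

H(Y|X) = H(X,Y) - H(X) = 1.9223 - 1.0576 = 0.8647 bits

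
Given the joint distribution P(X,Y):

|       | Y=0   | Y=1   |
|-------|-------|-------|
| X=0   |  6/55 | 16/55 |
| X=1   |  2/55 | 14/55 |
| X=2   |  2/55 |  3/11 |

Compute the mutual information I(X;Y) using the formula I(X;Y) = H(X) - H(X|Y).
0.0263 bits

I(X;Y) = H(X) - H(X|Y)

Marginal of X (row sums):
  P(X=0) = 6/55 + 16/55 = 2/5
  P(X=1) = 2/55 + 14/55 = 16/55
  P(X=2) = 2/55 + 3/11 = 17/55
H(X) = -[(2/5)·log₂(2/5) + (16/55)·log₂(16/55) + (17/55)·log₂(17/55)]
  = 0.5288 + 0.5182 + 0.5236 = 1.5706 bits

Marginal of Y (column sums):
  P(Y=0) = 6/55 + 2/55 + 2/55 = 2/11
  P(Y=1) = 16/55 + 14/55 + 3/11 = 9/11
H(X|Y) = Σ_y P(y)·H(X|Y=y):
  Y=0: P(Y=0) = 2/11, P(X|Y=0) = (3/5, 1/5, 1/5) → H(X|Y=0) = 1.3710
  Y=1: P(Y=1) = 9/11, P(X|Y=1) = (16/45, 14/45, 1/3) → H(X|Y=1) = 1.5828
H(X|Y) = (2/11)·1.3710 + (9/11)·1.5828 = 1.5443 bits

I(X;Y) = H(X) - H(X|Y) = 1.5706 - 1.5443 = 0.0263 bits

Cross-check via I(X;Y) = H(X) + H(Y) - H(X,Y): computing H(Y) from the column sums and H(X,Y) from the 6 cells in the same way gives H(Y) = 0.6840 bits and H(X,Y) = 2.2283 bits, so
I(X;Y) = 1.5706 + 0.6840 - 2.2283 = 0.0263 bits ✓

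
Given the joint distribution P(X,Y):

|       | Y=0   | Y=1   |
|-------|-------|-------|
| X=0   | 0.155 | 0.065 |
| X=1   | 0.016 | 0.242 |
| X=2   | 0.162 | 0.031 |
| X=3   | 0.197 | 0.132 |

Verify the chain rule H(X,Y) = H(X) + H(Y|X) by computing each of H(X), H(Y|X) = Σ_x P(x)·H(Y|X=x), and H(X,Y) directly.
H(X) = 1.9706 bits, H(Y|X) = 0.7216 bits, H(X,Y) = 2.6921 bits

Marginal of X (row sums):
  P(X=0) = 0.155 + 0.065 = 0.220
  P(X=1) = 0.016 + 0.242 = 0.258
  P(X=2) = 0.162 + 0.031 = 0.193
  P(X=3) = 0.197 + 0.132 = 0.329
H(X) = -[0.220·log₂(0.220) + 0.258·log₂(0.258) + 0.193·log₂(0.193) + 0.329·log₂(0.329)]
  = 0.48057 + 0.50428 + 0.45805 + 0.52766 = 1.9706 bits

H(Y|X) = Σ_x P(x)·H(Y|X=x):
  X=0: P(X=0) = 0.220, P(Y|X=0) = (31/44, 13/44) → H(Y|X=0) = 0.87566
  X=1: P(X=1) = 0.258, P(Y|X=1) = (8/129, 121/129) → H(Y|X=1) = 0.33539
  X=2: P(X=2) = 0.193, P(Y|X=2) = (162/193, 31/193) → H(Y|X=2) = 0.63579
  X=3: P(X=3) = 0.329, P(Y|X=3) = (197/329, 132/329) → H(Y|X=3) = 0.97166
H(Y|X) = 0.220·0.87566 + 0.258·0.33539 + 0.193·0.63579 + 0.329·0.97166 = 0.7216 bits

H(X,Y) = -Σ_{x,y} P(x,y) log₂ P(x,y). Per-cell terms -P(x,y)·log₂P(x,y):
  X=0: 0.41690, 0.25632
  X=1: 0.09545, 0.49535
  X=2: 0.42540, 0.15536
  X=3: 0.46172, 0.38562
Sum of the 8 terms: H(X,Y) = 2.6921 bits

Chain rule check:
  H(X) + H(Y|X) = 1.9706 + 0.7216 = 2.6922 bits
  H(X,Y) = 2.6921 bits
✓ Chain rule verified (Δ = 0.0001 is 4-dp rounding noise: each of the three values was rounded independently).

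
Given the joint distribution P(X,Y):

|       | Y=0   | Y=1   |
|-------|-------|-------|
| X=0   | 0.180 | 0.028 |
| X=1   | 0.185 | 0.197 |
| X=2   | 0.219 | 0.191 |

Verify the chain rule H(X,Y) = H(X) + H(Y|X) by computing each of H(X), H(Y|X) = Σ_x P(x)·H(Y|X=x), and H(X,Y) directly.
H(X) = 1.5289 bits, H(Y|X) = 0.9089 bits, H(X,Y) = 2.4378 bits

Marginal of X (row sums):
  P(X=0) = 0.180 + 0.028 = 0.208
  P(X=1) = 0.185 + 0.197 = 0.382
  P(X=2) = 0.219 + 0.191 = 0.410
H(X) = -[0.208·log₂(0.208) + 0.382·log₂(0.382) + 0.410·log₂(0.410)]
  = 0.47119 + 0.53035 + 0.52738 = 1.5289 bits

H(Y|X) = Σ_x P(x)·H(Y|X=x):
  X=0: P(X=0) = 0.208, P(Y|X=0) = (45/52, 7/52) → H(Y|X=0) = 0.56996
  X=1: P(X=1) = 0.382, P(Y|X=1) = (185/382, 197/382) → H(Y|X=1) = 0.99929
  X=2: P(X=2) = 0.410, P(Y|X=2) = (219/410, 191/410) → H(Y|X=2) = 0.99663
H(Y|X) = 0.208·0.56996 + 0.382·0.99929 + 0.410·0.99663 = 0.9089 bits

H(X,Y) = -Σ_{x,y} P(x,y) log₂ P(x,y). Per-cell terms -P(x,y)·log₂P(x,y):
  X=0: 0.44531, 0.14444
  X=1: 0.45036, 0.46172
  X=2: 0.47983, 0.45618
Sum of the 6 terms: H(X,Y) = 2.4378 bits

Chain rule check:
  H(X) + H(Y|X) = 1.5289 + 0.9089 = 2.4378 bits
  H(X,Y) = 2.4378 bits
✓ Chain rule verified.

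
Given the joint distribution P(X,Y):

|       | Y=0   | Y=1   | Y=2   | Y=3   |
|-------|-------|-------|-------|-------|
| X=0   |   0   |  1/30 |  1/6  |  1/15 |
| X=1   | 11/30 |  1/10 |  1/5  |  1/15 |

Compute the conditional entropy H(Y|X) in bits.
1.6060 bits

H(Y|X) = H(X,Y) - H(X)

H(X,Y) = -Σ_{x,y} P(x,y) log₂ P(x,y). Per-cell terms -P(x,y)·log₂P(x,y):
  X=0: 0.00000, 0.16356, 0.43083, 0.26046
  X=1: 0.53073, 0.33219, 0.46439, 0.26046
  (cells with P = 0 contribute 0)
Sum of the 8 terms: H(X,Y) = 2.4426 bits

Marginal of X (row sums):
  P(X=0) = 0 + 1/30 + 1/6 + 1/15 = 4/15
  P(X=1) = 11/30 + 1/10 + 1/5 + 1/15 = 11/15
H(X) = -[(4/15)·log₂(4/15) + (11/15)·log₂(11/15)]
  = 0.50850 + 0.32814 = 0.8366 bits

H(Y|X) = H(X,Y) - H(X) = 2.4426 - 0.8366 = 1.6060 bits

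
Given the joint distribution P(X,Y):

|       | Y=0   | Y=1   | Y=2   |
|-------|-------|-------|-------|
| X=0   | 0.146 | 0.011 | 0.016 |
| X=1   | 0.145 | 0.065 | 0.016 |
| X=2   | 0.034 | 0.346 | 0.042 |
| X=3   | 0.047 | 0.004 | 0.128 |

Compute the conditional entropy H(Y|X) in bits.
0.9423 bits

H(Y|X) = H(X,Y) - H(X)

H(X,Y) = -Σ_{x,y} P(x,y) log₂ P(x,y). Per-cell terms -P(x,y)·log₂P(x,y):
  X=0: 0.40529, 0.07157, 0.09545
  X=1: 0.40395, 0.25632, 0.09545
  X=2: 0.16586, 0.52978, 0.19209
  X=3: 0.20733, 0.03186, 0.37962
Sum of the 12 terms: H(X,Y) = 2.8346 bits

Marginal of X (row sums):
  P(X=0) = 0.146 + 0.011 + 0.016 = 0.173
  P(X=1) = 0.145 + 0.065 + 0.016 = 0.226
  P(X=2) = 0.034 + 0.346 + 0.042 = 0.422
  P(X=3) = 0.047 + 0.004 + 0.128 = 0.179
H(X) = -[0.173·log₂(0.173) + 0.226·log₂(0.226) + 0.422·log₂(0.422) + 0.179·log₂(0.179)]
  = 0.43789 + 0.48491 + 0.52526 + 0.44427 = 1.8923 bits

H(Y|X) = H(X,Y) - H(X) = 2.8346 - 1.8923 = 0.9423 bits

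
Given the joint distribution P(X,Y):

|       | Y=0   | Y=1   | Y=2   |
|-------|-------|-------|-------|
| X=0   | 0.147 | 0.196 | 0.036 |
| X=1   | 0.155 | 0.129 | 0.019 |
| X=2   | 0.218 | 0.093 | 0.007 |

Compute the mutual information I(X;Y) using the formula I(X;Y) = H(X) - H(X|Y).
0.0488 bits

I(X;Y) = H(X) - H(X|Y)

Marginal of X (row sums):
  P(X=0) = 0.147 + 0.196 + 0.036 = 0.379
  P(X=1) = 0.155 + 0.129 + 0.019 = 0.303
  P(X=2) = 0.218 + 0.093 + 0.007 = 0.318
H(X) = -[0.379·log₂(0.379) + 0.303·log₂(0.303) + 0.318·log₂(0.318)]
  = 0.5305 + 0.5220 + 0.5256 = 1.5781 bits

Marginal of Y (column sums):
  P(Y=0) = 0.147 + 0.155 + 0.218 = 0.520
  P(Y=1) = 0.196 + 0.129 + 0.093 = 0.418
  P(Y=2) = 0.036 + 0.019 + 0.007 = 0.062
H(X|Y) = Σ_y P(y)·H(X|Y=y):
  Y=0: P(Y=0) = 0.520, P(X|Y=0) = (147/520, 31/104, 109/260) → H(X|Y=0) = 1.5616
  Y=1: P(Y=1) = 0.418, P(X|Y=1) = (98/209, 129/418, 93/418) → H(X|Y=1) = 1.5182
  Y=2: P(Y=2) = 0.062, P(X|Y=2) = (18/31, 19/62, 7/62) → H(X|Y=2) = 1.3336
H(X|Y) = 0.520·1.5616 + 0.418·1.5182 + 0.062·1.3336 = 1.5293 bits

I(X;Y) = H(X) - H(X|Y) = 1.5781 - 1.5293 = 0.0488 bits

Cross-check via I(X;Y) = H(X) + H(Y) - H(X,Y): computing H(Y) from the column sums and H(X,Y) from the 9 cells in the same way gives H(Y) = 1.2653 bits and H(X,Y) = 2.7946 bits, so
I(X;Y) = 1.5781 + 1.2653 - 2.7946 = 0.0488 bits ✓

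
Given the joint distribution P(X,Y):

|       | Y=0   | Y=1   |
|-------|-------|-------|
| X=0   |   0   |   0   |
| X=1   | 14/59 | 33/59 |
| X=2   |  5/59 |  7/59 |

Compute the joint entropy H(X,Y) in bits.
1.6279 bits

H(X,Y) = -Σ_{x,y} P(x,y) log₂ P(x,y). Per-cell terms -P(x,y)·log₂P(x,y):
  X=0: 0.00000, 0.00000
  X=1: 0.49244, 0.46885
  X=2: 0.30176, 0.36486
  (cells with P = 0 contribute 0)
Sum of the 6 terms: H(X,Y) = 1.6279 bits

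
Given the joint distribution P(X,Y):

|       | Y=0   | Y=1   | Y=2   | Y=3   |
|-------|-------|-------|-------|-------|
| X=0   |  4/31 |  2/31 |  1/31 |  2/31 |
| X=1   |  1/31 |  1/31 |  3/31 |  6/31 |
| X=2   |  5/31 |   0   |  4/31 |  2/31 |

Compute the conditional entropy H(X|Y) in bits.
1.3329 bits

H(X|Y) = H(X,Y) - H(Y)

H(X,Y) = -Σ_{x,y} P(x,y) log₂ P(x,y). Per-cell terms -P(x,y)·log₂P(x,y):
  X=0: 0.38119, 0.25511, 0.15981, 0.25511
  X=1: 0.15981, 0.15981, 0.32605, 0.45856
  X=2: 0.42456, 0.00000, 0.38119, 0.25511
  (cells with P = 0 contribute 0)
Sum of the 12 terms: H(X,Y) = 3.2163 bits

Marginal of Y (column sums):
  P(Y=0) = 4/31 + 1/31 + 5/31 = 10/31
  P(Y=1) = 2/31 + 1/31 + 0 = 3/31
  P(Y=2) = 1/31 + 3/31 + 4/31 = 8/31
  P(Y=3) = 2/31 + 6/31 + 2/31 = 10/31
H(Y) = -[(10/31)·log₂(10/31) + (3/31)·log₂(3/31) + (8/31)·log₂(8/31) + (10/31)·log₂(10/31)]
  = 0.52654 + 0.32605 + 0.50431 + 0.52654 = 1.8834 bits

H(X|Y) = H(X,Y) - H(Y) = 3.2163 - 1.8834 = 1.3329 bits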